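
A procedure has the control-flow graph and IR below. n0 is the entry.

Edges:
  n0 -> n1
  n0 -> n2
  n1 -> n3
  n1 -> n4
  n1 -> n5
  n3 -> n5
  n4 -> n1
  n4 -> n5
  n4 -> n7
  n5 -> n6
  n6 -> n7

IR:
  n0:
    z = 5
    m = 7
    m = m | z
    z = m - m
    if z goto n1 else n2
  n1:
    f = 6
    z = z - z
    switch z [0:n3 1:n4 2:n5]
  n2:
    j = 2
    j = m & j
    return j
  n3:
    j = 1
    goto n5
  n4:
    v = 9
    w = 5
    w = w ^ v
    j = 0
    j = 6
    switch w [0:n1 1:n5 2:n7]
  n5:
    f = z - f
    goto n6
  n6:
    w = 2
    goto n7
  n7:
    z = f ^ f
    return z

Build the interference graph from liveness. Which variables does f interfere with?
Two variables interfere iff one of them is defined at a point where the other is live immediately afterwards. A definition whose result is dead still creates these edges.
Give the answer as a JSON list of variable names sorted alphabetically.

Block summaries:
  n0: def={m,z} ue=∅
  n1: def={f,z} ue={z}
  n2: def={j} ue={m}
  n3: def={j} ue=∅
  n4: def={j,v,w} ue=∅
  n5: def={f} ue={f,z}
  n6: def={w} ue=∅
  n7: def={z} ue={f}

Backward fixpoint:
  n0 li=∅ lo={m,z}
  n1 li={z} lo={f,z}
  n2 li={m} lo=∅
  n3 li={f,z} lo={f,z}
  n4 li={f,z} lo={f,z}
  n5 li={f,z} lo={f}
  n6 li={f} lo={f}
  n7 li={f} lo=∅

Interference:
  f: {j,v,w,z}
  j: {f,m,w,z}
  m: {j,z}
  v: {f,w,z}
  w: {f,j,v,z}
  z: {f,j,m,v,w}

N(f) = ["j", "v", "w", "z"]

Answer: ["j", "v", "w", "z"]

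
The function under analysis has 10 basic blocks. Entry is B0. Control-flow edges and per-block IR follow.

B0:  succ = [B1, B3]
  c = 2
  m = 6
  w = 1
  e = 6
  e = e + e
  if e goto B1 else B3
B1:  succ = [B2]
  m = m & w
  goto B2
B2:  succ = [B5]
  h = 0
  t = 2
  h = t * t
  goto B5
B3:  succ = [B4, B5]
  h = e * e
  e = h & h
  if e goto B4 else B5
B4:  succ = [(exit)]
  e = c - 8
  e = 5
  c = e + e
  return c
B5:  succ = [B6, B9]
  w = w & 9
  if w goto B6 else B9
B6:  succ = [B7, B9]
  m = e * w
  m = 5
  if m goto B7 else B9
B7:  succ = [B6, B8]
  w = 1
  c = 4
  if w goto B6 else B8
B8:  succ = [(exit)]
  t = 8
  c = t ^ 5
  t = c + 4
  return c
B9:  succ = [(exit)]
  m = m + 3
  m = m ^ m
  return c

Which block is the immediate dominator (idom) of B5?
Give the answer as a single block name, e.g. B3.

idom tree: B1←B0 B2←B1 B3←B0 B4←B3 B5←B0 B6←B5 B7←B6 B8←B7 B9←B5
Dom∩ at merges:
  B5: preds {B2,B3}: {B0,B1,B2} ∩ {B0,B3} = {B0}; idom=B0
  B6: preds {B5,B7}: {B0,B5} ∩ {B0,B5,B6,B7} = {B0,B5}; idom=B5
  B9: preds {B5,B6}: {B0,B5} ∩ {B0,B5,B6} = {B0,B5}; idom=B5

idom(B5) = B0

Answer: B0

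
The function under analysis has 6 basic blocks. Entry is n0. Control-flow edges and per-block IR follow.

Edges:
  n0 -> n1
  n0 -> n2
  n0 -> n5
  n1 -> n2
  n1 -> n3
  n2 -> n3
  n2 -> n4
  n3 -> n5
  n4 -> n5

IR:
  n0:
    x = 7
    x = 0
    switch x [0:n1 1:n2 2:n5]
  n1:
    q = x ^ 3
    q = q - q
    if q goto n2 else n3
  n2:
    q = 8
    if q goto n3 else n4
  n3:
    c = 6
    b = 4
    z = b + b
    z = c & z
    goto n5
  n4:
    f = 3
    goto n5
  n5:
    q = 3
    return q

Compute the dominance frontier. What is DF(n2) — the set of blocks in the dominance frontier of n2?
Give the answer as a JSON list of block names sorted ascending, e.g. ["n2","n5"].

idom tree: n1←n0 n2←n0 n3←n0 n4←n2 n5←n0
Dom at joins:
  n2: preds {n0,n1}: {n0} ∩ {n0,n1} = {n0}; idom=n0
  n3: preds {n1,n2}: {n0,n1} ∩ {n0,n2} = {n0}; idom=n0
  n5: preds {n0,n3,n4}: {n0} ∩ {n0,n3} ∩ {n0,n2,n4} = {n0}; idom=n0

DF derivation:
  join n2 pred n0: · stop@n0
  join n2 pred n1: n1 stop@n0
  join n3 pred n1: n1 stop@n0
  join n3 pred n2: n2 stop@n0
  join n5 pred n0: · stop@n0
  join n5 pred n3: n3 stop@n0
  join n5 pred n4: n4→n2 stop@n0
  n0 → ∅
  n1 → {n2,n3}
  n2 → {n3,n5}
  n3 → {n5}
  n4 → {n5}
  n5 → ∅

DF(n2) = ["n3", "n5"]

Answer: ["n3", "n5"]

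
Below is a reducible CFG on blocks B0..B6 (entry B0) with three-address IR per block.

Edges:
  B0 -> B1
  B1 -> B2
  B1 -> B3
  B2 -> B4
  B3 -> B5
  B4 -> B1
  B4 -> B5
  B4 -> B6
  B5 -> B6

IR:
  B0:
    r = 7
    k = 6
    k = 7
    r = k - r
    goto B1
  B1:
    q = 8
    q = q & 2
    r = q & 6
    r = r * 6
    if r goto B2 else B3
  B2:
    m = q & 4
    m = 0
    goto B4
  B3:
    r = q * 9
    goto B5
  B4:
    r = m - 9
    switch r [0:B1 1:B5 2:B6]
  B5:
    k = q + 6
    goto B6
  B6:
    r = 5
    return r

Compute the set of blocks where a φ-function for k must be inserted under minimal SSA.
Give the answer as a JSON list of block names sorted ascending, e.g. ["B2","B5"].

idom tree: B1←B0 B2←B1 B3←B1 B4←B2 B5←B1 B6←B1
Join-block Dom:
  B1: preds {B0,B4}: {B0} ∩ {B0,B1,B2,B4} = {B0}; idom=B0
  B5: preds {B3,B4}: {B0,B1,B3} ∩ {B0,B1,B2,B4} = {B0,B1}; idom=B1
  B6: preds {B4,B5}: {B0,B1,B2,B4} ∩ {B0,B1,B5} = {B0,B1}; idom=B1

DF derivation:
  join B1 pred B0: · stop@B0
  join B1 pred B4: B4→B2→B1 stop@B0
  join B5 pred B3: B3 stop@B1
  join B5 pred B4: B4→B2 stop@B1
  join B6 pred B4: B4→B2 stop@B1
  join B6 pred B5: B5 stop@B1
  DF(B0)=∅
  DF(B1)={B1}
  DF(B2)={B1,B5,B6}
  DF(B3)={B5}
  DF(B4)={B1,B5,B6}
  DF(B5)={B6}
  DF(B6)=∅

φ for k: defs {B0,B5}
  DF⁺ = {B6}

Answer: ["B6"]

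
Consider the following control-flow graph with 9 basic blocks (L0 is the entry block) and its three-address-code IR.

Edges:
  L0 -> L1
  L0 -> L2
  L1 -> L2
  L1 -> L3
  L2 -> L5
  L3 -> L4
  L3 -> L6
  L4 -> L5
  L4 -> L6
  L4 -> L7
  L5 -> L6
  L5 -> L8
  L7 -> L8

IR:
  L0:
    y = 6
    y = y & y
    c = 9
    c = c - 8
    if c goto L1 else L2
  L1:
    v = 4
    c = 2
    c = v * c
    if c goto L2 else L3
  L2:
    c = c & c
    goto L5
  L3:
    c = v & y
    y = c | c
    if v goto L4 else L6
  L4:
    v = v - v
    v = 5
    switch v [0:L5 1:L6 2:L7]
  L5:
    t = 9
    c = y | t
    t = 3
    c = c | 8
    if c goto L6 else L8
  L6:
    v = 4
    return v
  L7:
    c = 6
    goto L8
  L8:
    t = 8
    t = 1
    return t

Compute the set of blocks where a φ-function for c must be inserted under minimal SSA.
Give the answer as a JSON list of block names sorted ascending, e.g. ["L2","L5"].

Answer: ["L2", "L5", "L6", "L8"]

Working:
idom tree: L1←L0 L2←L0 L3←L1 L4←L3 L5←L0 L6←L0 L7←L4 L8←L0
Dom∩ at merges:
  L2: preds {L0,L1}: {L0} ∩ {L0,L1} = {L0}; idom=L0
  L5: preds {L2,L4}: {L0,L2} ∩ {L0,L1,L3,L4} = {L0}; idom=L0
  L6: preds {L3,L4,L5}: {L0,L1,L3} ∩ {L0,L1,L3,L4} ∩ {L0,L5} = {L0}; idom=L0
  L8: preds {L5,L7}: {L0,L5} ∩ {L0,L1,L3,L4,L7} = {L0}; idom=L0

DF derivation:
  join L2 pred L0: · stop@L0
  join L2 pred L1: L1 stop@L0
  join L5 pred L2: L2 stop@L0
  join L5 pred L4: L4→L3→L1 stop@L0
  join L6 pred L3: L3→L1 stop@L0
  join L6 pred L4: L4→L3→L1 stop@L0
  join L6 pred L5: L5 stop@L0
  join L8 pred L5: L5 stop@L0
  join L8 pred L7: L7→L4→L3→L1 stop@L0
  DF(L0)=∅
  DF(L1)={L2,L5,L6,L8}
  DF(L2)={L5}
  DF(L3)={L5,L6,L8}
  DF(L4)={L5,L6,L8}
  DF(L5)={L6,L8}
  DF(L6)=∅
  DF(L7)={L8}
  DF(L8)=∅

φ for c: defs {L0,L1,L2,L3,L5,L7}
  DF⁺ = {L2,L5,L6,L8}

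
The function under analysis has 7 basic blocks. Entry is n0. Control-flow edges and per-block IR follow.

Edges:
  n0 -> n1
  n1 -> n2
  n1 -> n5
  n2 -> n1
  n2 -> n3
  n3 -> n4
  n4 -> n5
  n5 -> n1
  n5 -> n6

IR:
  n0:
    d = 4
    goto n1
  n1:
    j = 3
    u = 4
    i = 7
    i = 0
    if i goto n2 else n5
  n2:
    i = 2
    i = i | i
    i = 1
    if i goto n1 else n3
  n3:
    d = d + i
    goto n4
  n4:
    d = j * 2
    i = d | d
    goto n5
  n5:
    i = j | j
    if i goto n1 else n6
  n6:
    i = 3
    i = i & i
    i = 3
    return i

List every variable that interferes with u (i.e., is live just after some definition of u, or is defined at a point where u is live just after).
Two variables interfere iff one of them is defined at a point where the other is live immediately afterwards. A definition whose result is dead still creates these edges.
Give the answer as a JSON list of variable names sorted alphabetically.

Answer: ["d", "j"]

Analysis:
Block summaries:
  n0: {d} / ∅
  n1: {i,j,u} / ∅
  n2: {i} / ∅
  n3: {d} / {d,i}
  n4: {d,i} / {j}
  n5: {i} / {j}
  n6: {i} / ∅

Backward fixpoint:
  live n0: ∅→{d}
  live n1: {d}→{d,j}
  live n2: {d,j}→{d,i,j}
  live n3: {d,i,j}→{j}
  live n4: {j}→{d,j}
  live n5: {d,j}→{d}
  live n6: ∅→∅

Interfere edges:
  d: {i,j,u}
  i: {d,j}
  j: {d,i,u}
  u: {d,j}

N(u) = ["d", "j"]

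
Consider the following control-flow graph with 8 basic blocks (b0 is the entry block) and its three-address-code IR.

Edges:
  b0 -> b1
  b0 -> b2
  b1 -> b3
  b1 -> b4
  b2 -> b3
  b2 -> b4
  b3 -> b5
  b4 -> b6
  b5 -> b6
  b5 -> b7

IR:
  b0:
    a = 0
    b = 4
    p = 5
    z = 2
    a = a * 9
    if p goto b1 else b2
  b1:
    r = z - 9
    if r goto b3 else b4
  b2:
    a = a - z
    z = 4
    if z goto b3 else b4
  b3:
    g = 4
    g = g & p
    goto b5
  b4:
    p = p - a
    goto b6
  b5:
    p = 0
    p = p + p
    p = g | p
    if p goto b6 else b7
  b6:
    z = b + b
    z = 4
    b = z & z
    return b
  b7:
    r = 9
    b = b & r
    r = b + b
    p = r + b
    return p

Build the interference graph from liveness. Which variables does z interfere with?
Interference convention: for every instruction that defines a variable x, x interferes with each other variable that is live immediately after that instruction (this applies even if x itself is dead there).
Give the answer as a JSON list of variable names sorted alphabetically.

Per-block:
  b0: def={a,b,p,z} ue=∅
  b1: def={r} ue={z}
  b2: def={a,z} ue={a,z}
  b3: def={g} ue={p}
  b4: def={p} ue={a,p}
  b5: def={p} ue={g}
  b6: def={b,z} ue={b}
  b7: def={b,p,r} ue={b}

Backward fixpoint:
  live b0: ∅→{a,b,p,z}
  live b1: {a,b,p,z}→{a,b,p}
  live b2: {a,b,p,z}→{a,b,p}
  live b3: {b,p}→{b,g}
  live b4: {a,b,p}→{b}
  live b5: {b,g}→{b}
  live b6: {b}→∅
  live b7: {b}→∅

Interference:
  a — {b,p,r,z}
  b — {a,g,p,r,z}
  g — {b,p}
  p — {a,b,g,r,z}
  r — {a,b,p}
  z — {a,b,p}

N(z) = ["a", "b", "p"]

Answer: ["a", "b", "p"]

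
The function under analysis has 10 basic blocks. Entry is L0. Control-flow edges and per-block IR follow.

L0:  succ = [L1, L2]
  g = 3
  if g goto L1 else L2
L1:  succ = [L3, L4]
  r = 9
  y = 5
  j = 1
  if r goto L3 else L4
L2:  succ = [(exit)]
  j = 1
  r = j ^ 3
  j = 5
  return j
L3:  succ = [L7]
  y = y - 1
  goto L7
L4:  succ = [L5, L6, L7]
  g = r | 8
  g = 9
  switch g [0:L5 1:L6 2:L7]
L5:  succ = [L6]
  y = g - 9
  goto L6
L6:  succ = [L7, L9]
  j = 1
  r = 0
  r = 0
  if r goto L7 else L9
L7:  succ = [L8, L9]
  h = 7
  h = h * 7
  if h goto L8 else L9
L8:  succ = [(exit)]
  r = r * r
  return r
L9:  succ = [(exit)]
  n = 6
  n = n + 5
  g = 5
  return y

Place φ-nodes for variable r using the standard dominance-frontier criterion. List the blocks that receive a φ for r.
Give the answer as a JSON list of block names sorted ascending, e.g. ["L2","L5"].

Answer: ["L7", "L9"]

Analysis:
idom tree: L1←L0 L2←L0 L3←L1 L4←L1 L5←L4 L6←L4 L7←L1 L8←L7 L9←L1
Join-block Dom:
  L6: preds {L4,L5}: {L0,L1,L4} ∩ {L0,L1,L4,L5} = {L0,L1,L4}; idom=L4
  L7: preds {L3,L4,L6}: {L0,L1,L3} ∩ {L0,L1,L4} ∩ {L0,L1,L4,L6} = {L0,L1}; idom=L1
  L9: preds {L6,L7}: {L0,L1,L4,L6} ∩ {L0,L1,L7} = {L0,L1}; idom=L1

DF walk-up:
  join L6 pred L4: · stop@L4
  join L6 pred L5: L5 stop@L4
  join L7 pred L3: L3 stop@L1
  join L7 pred L4: L4 stop@L1
  join L7 pred L6: L6→L4 stop@L1
  join L9 pred L6: L6→L4 stop@L1
  join L9 pred L7: L7 stop@L1
  L0: DF=∅
  L1: DF=∅
  L2: DF=∅
  L3: DF={L7}
  L4: DF={L7,L9}
  L5: DF={L6}
  L6: DF={L7,L9}
  L7: DF={L9}
  L8: DF=∅
  L9: DF=∅

φ for r: defs {L1,L2,L6,L8}
  DF⁺ = {L7,L9}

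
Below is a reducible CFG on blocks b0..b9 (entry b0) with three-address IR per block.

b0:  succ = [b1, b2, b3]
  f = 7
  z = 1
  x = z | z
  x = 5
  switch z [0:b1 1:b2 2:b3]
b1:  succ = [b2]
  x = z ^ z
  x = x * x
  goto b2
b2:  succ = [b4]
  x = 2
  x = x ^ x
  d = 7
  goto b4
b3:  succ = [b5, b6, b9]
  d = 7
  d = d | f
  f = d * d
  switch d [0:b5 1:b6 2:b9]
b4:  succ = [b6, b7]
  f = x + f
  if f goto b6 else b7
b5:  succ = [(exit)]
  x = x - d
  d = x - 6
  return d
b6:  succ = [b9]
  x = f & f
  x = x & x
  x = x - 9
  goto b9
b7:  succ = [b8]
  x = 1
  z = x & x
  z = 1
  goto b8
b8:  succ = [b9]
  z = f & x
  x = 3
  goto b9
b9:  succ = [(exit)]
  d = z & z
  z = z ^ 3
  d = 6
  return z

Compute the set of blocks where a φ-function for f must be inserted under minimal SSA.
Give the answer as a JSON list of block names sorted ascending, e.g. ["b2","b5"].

Answer: ["b6", "b9"]

Working:
idom tree: b1←b0 b2←b0 b3←b0 b4←b2 b5←b3 b6←b0 b7←b4 b8←b7 b9←b0
Dom at joins:
  b2: preds {b0,b1}: {b0} ∩ {b0,b1} = {b0}; idom=b0
  b6: preds {b3,b4}: {b0,b3} ∩ {b0,b2,b4} = {b0}; idom=b0
  b9: preds {b3,b6,b8}: {b0,b3} ∩ {b0,b6} ∩ {b0,b2,b4,b7,b8} = {b0}; idom=b0

DF derivation:
  b2←b0: walk · to b0
  b2←b1: walk b1 to b0
  b6←b3: walk b3 to b0
  b6←b4: walk b4→b2 to b0
  b9←b3: walk b3 to b0
  b9←b6: walk b6 to b0
  b9←b8: walk b8→b7→b4→b2 to b0
  b0: DF=∅
  b1: DF={b2}
  b2: DF={b6,b9}
  b3: DF={b6,b9}
  b4: DF={b6,b9}
  b5: DF=∅
  b6: DF={b9}
  b7: DF={b9}
  b8: DF={b9}
  b9: DF=∅

φ for f: defs {b0,b3,b4}
  DF⁺ = {b6,b9}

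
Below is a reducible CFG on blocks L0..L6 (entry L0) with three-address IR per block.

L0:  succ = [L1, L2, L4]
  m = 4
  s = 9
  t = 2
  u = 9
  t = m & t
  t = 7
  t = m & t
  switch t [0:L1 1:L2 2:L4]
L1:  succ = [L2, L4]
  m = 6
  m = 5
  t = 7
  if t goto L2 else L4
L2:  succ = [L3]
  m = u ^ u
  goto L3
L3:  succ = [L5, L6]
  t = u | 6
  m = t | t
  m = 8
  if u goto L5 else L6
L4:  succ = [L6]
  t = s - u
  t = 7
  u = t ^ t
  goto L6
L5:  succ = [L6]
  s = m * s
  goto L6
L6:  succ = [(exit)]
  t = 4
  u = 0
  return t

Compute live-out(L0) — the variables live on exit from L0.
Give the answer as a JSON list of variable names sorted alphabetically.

Answer: ["s", "u"]

Working:
Per-block:
  L0 def {m,s,t,u} use ∅
  L1 def {m,t} use ∅
  L2 def {m} use {u}
  L3 def {m,t} use {u}
  L4 def {t,u} use {s,u}
  L5 def {s} use {m,s}
  L6 def {t,u} use ∅

Live sets:
  L0 li=∅ lo={s,u}
  L1 li={s,u} lo={s,u}
  L2 li={s,u} lo={s,u}
  L3 li={s,u} lo={m,s}
  L4 li={s,u} lo=∅
  L5 li={m,s} lo=∅
  L6 li=∅ lo=∅

live-out(L0) = ["s", "u"]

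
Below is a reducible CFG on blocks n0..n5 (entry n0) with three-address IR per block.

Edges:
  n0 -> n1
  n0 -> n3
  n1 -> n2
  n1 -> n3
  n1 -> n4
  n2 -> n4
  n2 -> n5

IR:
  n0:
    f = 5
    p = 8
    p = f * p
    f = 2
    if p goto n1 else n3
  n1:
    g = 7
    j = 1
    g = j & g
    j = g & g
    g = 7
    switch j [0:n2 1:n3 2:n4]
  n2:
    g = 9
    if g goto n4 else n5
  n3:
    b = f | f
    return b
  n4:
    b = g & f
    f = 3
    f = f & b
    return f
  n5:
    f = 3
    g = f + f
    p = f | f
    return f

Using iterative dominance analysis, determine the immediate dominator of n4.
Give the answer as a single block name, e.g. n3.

idom tree: n1←n0 n2←n1 n3←n0 n4←n1 n5←n2
Dom at joins:
  n3: preds {n0,n1}: {n0} ∩ {n0,n1} = {n0}; idom=n0
  n4: preds {n1,n2}: {n0,n1} ∩ {n0,n1,n2} = {n0,n1}; idom=n1

idom(n4) = n1

Answer: n1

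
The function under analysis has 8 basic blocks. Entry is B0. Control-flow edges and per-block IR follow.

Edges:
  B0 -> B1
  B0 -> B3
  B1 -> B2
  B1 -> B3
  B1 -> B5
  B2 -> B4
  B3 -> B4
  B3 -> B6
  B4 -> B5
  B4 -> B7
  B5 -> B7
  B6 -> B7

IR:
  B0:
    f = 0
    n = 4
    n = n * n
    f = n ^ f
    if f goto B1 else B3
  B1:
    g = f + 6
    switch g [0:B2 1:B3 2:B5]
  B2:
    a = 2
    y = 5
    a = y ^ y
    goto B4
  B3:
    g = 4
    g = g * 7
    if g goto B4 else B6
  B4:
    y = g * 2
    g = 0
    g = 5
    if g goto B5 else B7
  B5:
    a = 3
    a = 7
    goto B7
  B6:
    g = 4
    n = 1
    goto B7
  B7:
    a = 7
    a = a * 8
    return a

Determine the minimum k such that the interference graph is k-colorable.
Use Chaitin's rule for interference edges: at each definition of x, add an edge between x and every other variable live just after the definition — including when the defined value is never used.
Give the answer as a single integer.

Answer: 2

Working:
Per-block:
  B0: {f,n} / ∅
  B1: {g} / {f}
  B2: {a,y} / ∅
  B3: {g} / ∅
  B4: {g,y} / {g}
  B5: {a} / ∅
  B6: {g,n} / ∅
  B7: {a} / ∅

Liveness:
  live B0: ∅→{f}
  live B1: {f}→{g}
  live B2: {g}→{g}
  live B3: ∅→{g}
  live B4: {g}→∅
  live B5: ∅→∅
  live B6: ∅→∅
  live B7: ∅→∅

Interfere edges:
  a: {g}
  f: {n}
  g: {a,y}
  n: {f}
  y: {g}

Colouring:
  clique {a,g} ⇒ need ≥ 2
  2-colouring: r0={f,g}  r1={a,n,y}
  χ = 2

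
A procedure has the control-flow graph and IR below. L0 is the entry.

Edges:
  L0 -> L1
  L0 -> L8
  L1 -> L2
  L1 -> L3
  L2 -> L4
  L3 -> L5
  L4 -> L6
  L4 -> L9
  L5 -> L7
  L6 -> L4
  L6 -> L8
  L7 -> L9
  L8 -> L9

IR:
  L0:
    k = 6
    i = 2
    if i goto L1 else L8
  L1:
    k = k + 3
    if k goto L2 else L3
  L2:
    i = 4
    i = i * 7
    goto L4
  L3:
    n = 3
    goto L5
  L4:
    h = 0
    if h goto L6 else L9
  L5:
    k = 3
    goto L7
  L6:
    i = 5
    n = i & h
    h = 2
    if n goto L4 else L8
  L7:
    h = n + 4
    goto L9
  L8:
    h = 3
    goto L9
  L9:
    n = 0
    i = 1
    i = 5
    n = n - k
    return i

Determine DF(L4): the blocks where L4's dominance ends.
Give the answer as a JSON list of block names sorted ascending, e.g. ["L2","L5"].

idom tree: L1←L0 L2←L1 L3←L1 L4←L2 L5←L3 L6←L4 L7←L5 L8←L0 L9←L0
Dom at joins:
  L4: preds {L2,L6}: {L0,L1,L2} ∩ {L0,L1,L2,L4,L6} = {L0,L1,L2}; idom=L2
  L8: preds {L0,L6}: {L0} ∩ {L0,L1,L2,L4,L6} = {L0}; idom=L0
  L9: preds {L4,L7,L8}: {L0,L1,L2,L4} ∩ {L0,L1,L3,L5,L7} ∩ {L0,L8} = {L0}; idom=L0

DF derivation:
  join L4 pred L2: · stop@L2
  join L4 pred L6: L6→L4 stop@L2
  join L8 pred L0: · stop@L0
  join L8 pred L6: L6→L4→L2→L1 stop@L0
  join L9 pred L4: L4→L2→L1 stop@L0
  join L9 pred L7: L7→L5→L3→L1 stop@L0
  join L9 pred L8: L8 stop@L0
  L0: DF=∅
  L1: DF={L8,L9}
  L2: DF={L8,L9}
  L3: DF={L9}
  L4: DF={L4,L8,L9}
  L5: DF={L9}
  L6: DF={L4,L8}
  L7: DF={L9}
  L8: DF={L9}
  L9: DF=∅

DF(L4) = ["L4", "L8", "L9"]

Answer: ["L4", "L8", "L9"]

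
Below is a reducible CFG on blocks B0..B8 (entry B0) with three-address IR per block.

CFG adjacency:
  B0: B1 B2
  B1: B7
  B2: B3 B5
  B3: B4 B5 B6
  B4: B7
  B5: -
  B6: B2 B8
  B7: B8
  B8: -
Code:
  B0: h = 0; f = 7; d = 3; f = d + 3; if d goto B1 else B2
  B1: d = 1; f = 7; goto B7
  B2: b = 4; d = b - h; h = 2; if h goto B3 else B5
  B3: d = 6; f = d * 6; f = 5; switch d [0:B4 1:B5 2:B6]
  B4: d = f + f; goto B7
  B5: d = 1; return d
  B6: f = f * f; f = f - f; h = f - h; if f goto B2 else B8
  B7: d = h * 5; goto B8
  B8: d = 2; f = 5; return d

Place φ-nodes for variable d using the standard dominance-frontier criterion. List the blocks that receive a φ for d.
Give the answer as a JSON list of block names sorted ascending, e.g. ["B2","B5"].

Answer: ["B2", "B5", "B7", "B8"]

Working:
idom tree: B1←B0 B2←B0 B3←B2 B4←B3 B5←B2 B6←B3 B7←B0 B8←B0
Join-block Dom:
  B2: preds {B0,B6}: {B0} ∩ {B0,B2,B3,B6} = {B0}; idom=B0
  B5: preds {B2,B3}: {B0,B2} ∩ {B0,B2,B3} = {B0,B2}; idom=B2
  B7: preds {B1,B4}: {B0,B1} ∩ {B0,B2,B3,B4} = {B0}; idom=B0
  B8: preds {B6,B7}: {B0,B2,B3,B6} ∩ {B0,B7} = {B0}; idom=B0

DF derivation:
  join B2 pred B0: · stop@B0
  join B2 pred B6: B6→B3→B2 stop@B0
  join B5 pred B2: · stop@B2
  join B5 pred B3: B3 stop@B2
  join B7 pred B1: B1 stop@B0
  join B7 pred B4: B4→B3→B2 stop@B0
  join B8 pred B6: B6→B3→B2 stop@B0
  join B8 pred B7: B7 stop@B0
  DF(B0)=∅
  DF(B1)={B7}
  DF(B2)={B2,B7,B8}
  DF(B3)={B2,B5,B7,B8}
  DF(B4)={B7}
  DF(B5)=∅
  DF(B6)={B2,B8}
  DF(B7)={B8}
  DF(B8)=∅

φ for d: defs {B0,B1,B2,B3,B4,B5,B7,B8}
  DF⁺ = {B2,B5,B7,B8}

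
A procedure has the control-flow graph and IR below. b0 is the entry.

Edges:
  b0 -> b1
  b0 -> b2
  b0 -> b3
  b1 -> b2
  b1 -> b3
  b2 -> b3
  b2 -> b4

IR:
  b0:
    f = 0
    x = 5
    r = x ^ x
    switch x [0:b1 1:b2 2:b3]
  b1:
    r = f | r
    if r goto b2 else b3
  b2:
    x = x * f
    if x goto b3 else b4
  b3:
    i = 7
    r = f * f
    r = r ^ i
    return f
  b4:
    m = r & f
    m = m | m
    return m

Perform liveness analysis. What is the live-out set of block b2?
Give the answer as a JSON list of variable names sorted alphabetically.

Answer: ["f", "r"]

Working:
Per-block:
  b0: def={f,r,x} ue=∅
  b1: def={r} ue={f,r}
  b2: def={x} ue={f,x}
  b3: def={i,r} ue={f}
  b4: def={m} ue={f,r}

Liveness:
  live b0: ∅→{f,r,x}
  live b1: {f,r,x}→{f,r,x}
  live b2: {f,r,x}→{f,r}
  live b3: {f}→∅
  live b4: {f,r}→∅

live-out(b2) = ["f", "r"]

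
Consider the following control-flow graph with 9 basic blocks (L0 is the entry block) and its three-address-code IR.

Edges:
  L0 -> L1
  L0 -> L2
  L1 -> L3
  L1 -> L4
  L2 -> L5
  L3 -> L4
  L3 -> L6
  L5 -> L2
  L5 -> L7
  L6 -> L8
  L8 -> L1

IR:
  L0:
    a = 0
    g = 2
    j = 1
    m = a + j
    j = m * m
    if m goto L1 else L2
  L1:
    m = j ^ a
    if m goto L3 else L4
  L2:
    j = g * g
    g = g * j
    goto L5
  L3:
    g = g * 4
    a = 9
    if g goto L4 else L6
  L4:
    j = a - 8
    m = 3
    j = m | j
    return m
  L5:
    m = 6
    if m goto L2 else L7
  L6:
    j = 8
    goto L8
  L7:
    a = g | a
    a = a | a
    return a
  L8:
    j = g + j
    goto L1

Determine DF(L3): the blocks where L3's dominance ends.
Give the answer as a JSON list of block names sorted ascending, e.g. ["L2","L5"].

Answer: ["L1", "L4"]

Analysis:
idom tree: L1←L0 L2←L0 L3←L1 L4←L1 L5←L2 L6←L3 L7←L5 L8←L6
Join-block Dom:
  L1: preds {L0,L8}: {L0} ∩ {L0,L1,L3,L6,L8} = {L0}; idom=L0
  L2: preds {L0,L5}: {L0} ∩ {L0,L2,L5} = {L0}; idom=L0
  L4: preds {L1,L3}: {L0,L1} ∩ {L0,L1,L3} = {L0,L1}; idom=L1

Frontier:
  join L1 pred L0: · stop@L0
  join L1 pred L8: L8→L6→L3→L1 stop@L0
  join L2 pred L0: · stop@L0
  join L2 pred L5: L5→L2 stop@L0
  join L4 pred L1: · stop@L1
  join L4 pred L3: L3 stop@L1
  L0: DF=∅
  L1: DF={L1}
  L2: DF={L2}
  L3: DF={L1,L4}
  L4: DF=∅
  L5: DF={L2}
  L6: DF={L1}
  L7: DF=∅
  L8: DF={L1}

DF(L3) = ["L1", "L4"]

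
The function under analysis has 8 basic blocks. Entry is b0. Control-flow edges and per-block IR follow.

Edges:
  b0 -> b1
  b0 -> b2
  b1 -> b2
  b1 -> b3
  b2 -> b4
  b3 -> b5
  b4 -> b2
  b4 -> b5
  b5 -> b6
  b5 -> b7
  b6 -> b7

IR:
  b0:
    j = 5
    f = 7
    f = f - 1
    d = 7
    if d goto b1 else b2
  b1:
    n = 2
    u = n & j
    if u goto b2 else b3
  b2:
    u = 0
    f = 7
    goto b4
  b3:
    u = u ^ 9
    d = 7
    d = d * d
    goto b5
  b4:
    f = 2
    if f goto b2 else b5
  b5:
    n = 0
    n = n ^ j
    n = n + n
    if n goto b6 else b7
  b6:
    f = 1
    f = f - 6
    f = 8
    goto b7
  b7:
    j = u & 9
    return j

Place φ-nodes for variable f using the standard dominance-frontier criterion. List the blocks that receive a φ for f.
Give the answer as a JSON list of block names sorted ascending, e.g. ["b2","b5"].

Answer: ["b2", "b5", "b7"]

Analysis:
idom tree: b1←b0 b2←b0 b3←b1 b4←b2 b5←b0 b6←b5 b7←b5
Dom at joins:
  b2: preds {b0,b1,b4}: {b0} ∩ {b0,b1} ∩ {b0,b2,b4} = {b0}; idom=b0
  b5: preds {b3,b4}: {b0,b1,b3} ∩ {b0,b2,b4} = {b0}; idom=b0
  b7: preds {b5,b6}: {b0,b5} ∩ {b0,b5,b6} = {b0,b5}; idom=b5

DF derivation:
  b2←b0: walk · to b0
  b2←b1: walk b1 to b0
  b2←b4: walk b4→b2 to b0
  b5←b3: walk b3→b1 to b0
  b5←b4: walk b4→b2 to b0
  b7←b5: walk · to b5
  b7←b6: walk b6 to b5
  b0: DF=∅
  b1: DF={b2,b5}
  b2: DF={b2,b5}
  b3: DF={b5}
  b4: DF={b2,b5}
  b5: DF=∅
  b6: DF={b7}
  b7: DF=∅

φ for f: defs {b0,b2,b4,b6}
  DF⁺ = {b2,b5,b7}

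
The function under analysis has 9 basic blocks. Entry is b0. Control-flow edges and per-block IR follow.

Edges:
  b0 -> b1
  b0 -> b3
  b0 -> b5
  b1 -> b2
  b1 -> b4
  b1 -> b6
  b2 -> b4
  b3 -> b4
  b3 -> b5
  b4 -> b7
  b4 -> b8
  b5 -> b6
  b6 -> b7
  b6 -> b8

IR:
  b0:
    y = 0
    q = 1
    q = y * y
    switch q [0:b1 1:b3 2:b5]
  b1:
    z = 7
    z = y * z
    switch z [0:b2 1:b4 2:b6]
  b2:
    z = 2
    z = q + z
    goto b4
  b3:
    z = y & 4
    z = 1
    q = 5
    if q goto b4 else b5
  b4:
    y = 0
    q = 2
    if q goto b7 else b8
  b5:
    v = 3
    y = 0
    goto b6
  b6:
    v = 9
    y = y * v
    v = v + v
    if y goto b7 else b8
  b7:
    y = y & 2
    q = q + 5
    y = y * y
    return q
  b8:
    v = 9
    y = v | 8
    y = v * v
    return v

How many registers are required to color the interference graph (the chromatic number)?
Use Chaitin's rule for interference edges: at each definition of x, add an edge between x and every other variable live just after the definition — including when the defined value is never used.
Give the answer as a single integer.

Per-block:
  b0 def {q,y} use ∅
  b1 def {z} use {y}
  b2 def {z} use {q}
  b3 def {q,z} use {y}
  b4 def {q,y} use ∅
  b5 def {v,y} use ∅
  b6 def {v,y} use {y}
  b7 def {q,y} use {q,y}
  b8 def {v,y} use ∅

Liveness:
  b0: in=∅ out={q,y}
  b1: in={q,y} out={q,y}
  b2: in={q} out=∅
  b3: in={y} out={q}
  b4: in=∅ out={q,y}
  b5: in={q} out={q,y}
  b6: in={q,y} out={q,y}
  b7: in={q,y} out=∅
  b8: in=∅ out=∅

Interfere edges:
  q — {v,y,z}
  v — {q,y}
  y — {q,v,z}
  z — {q,y}

Chromatic number:
  {q,v,y} pairwise interfere (3-clique) ⇒ χ ≥ 3
  assign q→c0 v→c2 y→c1 z→c2 — no edge inside a register ⇒ χ ≤ 3
  χ = 3

Answer: 3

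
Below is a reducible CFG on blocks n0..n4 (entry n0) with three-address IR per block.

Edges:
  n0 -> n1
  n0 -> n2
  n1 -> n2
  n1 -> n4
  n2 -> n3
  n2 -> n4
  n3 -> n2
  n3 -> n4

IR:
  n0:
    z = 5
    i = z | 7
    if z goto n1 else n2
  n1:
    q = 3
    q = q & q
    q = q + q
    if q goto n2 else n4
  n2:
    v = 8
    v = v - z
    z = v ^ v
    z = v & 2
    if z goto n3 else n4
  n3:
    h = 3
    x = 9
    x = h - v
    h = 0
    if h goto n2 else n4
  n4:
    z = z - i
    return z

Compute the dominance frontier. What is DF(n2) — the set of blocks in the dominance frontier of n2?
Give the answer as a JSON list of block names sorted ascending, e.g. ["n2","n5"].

Answer: ["n2", "n4"]

Derivation:
idom tree: n1←n0 n2←n0 n3←n2 n4←n0
Dom at joins:
  n2: preds {n0,n1,n3}: {n0} ∩ {n0,n1} ∩ {n0,n2,n3} = {n0}; idom=n0
  n4: preds {n1,n2,n3}: {n0,n1} ∩ {n0,n2} ∩ {n0,n2,n3} = {n0}; idom=n0

DF derivation:
  join n2 pred n0: · stop@n0
  join n2 pred n1: n1 stop@n0
  join n2 pred n3: n3→n2 stop@n0
  join n4 pred n1: n1 stop@n0
  join n4 pred n2: n2 stop@n0
  join n4 pred n3: n3→n2 stop@n0
  DF(n0)=∅
  DF(n1)={n2,n4}
  DF(n2)={n2,n4}
  DF(n3)={n2,n4}
  DF(n4)=∅

DF(n2) = ["n2", "n4"]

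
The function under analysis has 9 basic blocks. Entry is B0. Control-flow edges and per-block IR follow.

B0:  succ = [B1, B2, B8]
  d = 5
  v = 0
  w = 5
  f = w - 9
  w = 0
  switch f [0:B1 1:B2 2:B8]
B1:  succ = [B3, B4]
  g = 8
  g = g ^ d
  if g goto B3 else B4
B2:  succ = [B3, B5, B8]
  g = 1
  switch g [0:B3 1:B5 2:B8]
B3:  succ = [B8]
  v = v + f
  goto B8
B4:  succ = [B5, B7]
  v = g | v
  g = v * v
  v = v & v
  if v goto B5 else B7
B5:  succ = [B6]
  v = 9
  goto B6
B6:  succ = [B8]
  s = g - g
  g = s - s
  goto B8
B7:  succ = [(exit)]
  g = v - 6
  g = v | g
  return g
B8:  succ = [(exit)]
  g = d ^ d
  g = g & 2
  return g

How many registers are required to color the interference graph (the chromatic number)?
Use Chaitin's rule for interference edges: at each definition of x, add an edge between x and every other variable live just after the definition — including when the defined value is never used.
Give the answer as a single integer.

Per-block:
  B0: def={d,f,v,w} ue=∅
  B1: def={g} ue={d}
  B2: def={g} ue=∅
  B3: def={v} ue={f,v}
  B4: def={g,v} ue={g,v}
  B5: def={v} ue=∅
  B6: def={g,s} ue={g}
  B7: def={g} ue={v}
  B8: def={g} ue={d}

Live sets:
  B0 li=∅ lo={d,f,v}
  B1 li={d,f,v} lo={d,f,g,v}
  B2 li={d,f,v} lo={d,f,g,v}
  B3 li={d,f,v} lo={d}
  B4 li={d,g,v} lo={d,g,v}
  B5 li={d,g} lo={d,g}
  B6 li={d,g} lo={d}
  B7 li={v} lo=∅
  B8 li={d} lo=∅

Interfere edges:
  d↔{f,g,s,v,w}
  f↔{d,g,v,w}
  g↔{d,f,v}
  s↔{d}
  v↔{d,f,g,w}
  w↔{d,f,v}

Chromatic number:
  {d,f,g,v} pairwise interfere (4-clique) ⇒ χ ≥ 4
  4-colouring: c0={d}  c1={f,s}  c2={v}  c3={g,w}
  χ = 4

Answer: 4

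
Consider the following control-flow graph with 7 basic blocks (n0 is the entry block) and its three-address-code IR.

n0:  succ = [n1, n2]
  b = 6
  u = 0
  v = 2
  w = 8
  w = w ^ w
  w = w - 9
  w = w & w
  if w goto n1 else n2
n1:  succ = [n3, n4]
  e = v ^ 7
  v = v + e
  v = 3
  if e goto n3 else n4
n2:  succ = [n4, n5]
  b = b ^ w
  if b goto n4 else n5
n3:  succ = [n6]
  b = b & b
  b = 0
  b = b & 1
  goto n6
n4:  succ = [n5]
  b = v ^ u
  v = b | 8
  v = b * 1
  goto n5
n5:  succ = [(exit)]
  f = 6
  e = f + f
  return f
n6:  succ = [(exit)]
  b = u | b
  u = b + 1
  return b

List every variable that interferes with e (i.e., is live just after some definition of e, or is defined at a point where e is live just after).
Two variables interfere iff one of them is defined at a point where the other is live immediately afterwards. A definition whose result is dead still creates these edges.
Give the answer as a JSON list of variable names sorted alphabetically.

Per-block:
  n0: def={b,u,v,w} ue=∅
  n1: def={e,v} ue={v}
  n2: def={b} ue={b,w}
  n3: def={b} ue={b}
  n4: def={b,v} ue={u,v}
  n5: def={e,f} ue=∅
  n6: def={b,u} ue={b,u}

Backward fixpoint:
  n0 li=∅ lo={b,u,v,w}
  n1 li={b,u,v} lo={b,u,v}
  n2 li={b,u,v,w} lo={u,v}
  n3 li={b,u} lo={b,u}
  n4 li={u,v} lo=∅
  n5 li=∅ lo=∅
  n6 li={b,u} lo=∅

Conflict graph:
  b↔{e,u,v,w}
  e↔{b,f,u,v}
  f↔{e}
  u↔{b,e,v,w}
  v↔{b,e,u,w}
  w↔{b,u,v}

N(e) = ["b", "f", "u", "v"]

Answer: ["b", "f", "u", "v"]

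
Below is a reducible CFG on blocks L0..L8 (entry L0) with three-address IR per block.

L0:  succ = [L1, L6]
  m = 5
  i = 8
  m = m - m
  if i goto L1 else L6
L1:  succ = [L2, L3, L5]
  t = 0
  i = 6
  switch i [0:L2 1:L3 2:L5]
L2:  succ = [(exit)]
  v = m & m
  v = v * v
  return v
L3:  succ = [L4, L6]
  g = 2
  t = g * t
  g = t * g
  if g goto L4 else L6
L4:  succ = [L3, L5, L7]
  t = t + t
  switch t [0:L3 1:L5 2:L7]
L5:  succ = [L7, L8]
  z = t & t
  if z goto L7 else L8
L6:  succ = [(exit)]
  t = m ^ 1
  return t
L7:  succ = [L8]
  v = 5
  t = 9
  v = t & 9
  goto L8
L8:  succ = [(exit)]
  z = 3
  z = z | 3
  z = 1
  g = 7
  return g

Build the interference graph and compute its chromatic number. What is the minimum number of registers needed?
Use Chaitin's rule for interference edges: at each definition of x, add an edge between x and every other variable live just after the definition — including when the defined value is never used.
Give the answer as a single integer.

Answer: 3

Analysis:
Block summaries:
  L0 def {i,m} use ∅
  L1 def {i,t} use ∅
  L2 def {v} use {m}
  L3 def {g,t} use {t}
  L4 def {t} use {t}
  L5 def {z} use {t}
  L6 def {t} use {m}
  L7 def {t,v} use ∅
  L8 def {g,z} use ∅

Backward fixpoint:
  L0: in=∅ out={m}
  L1: in={m} out={m,t}
  L2: in={m} out=∅
  L3: in={m,t} out={m,t}
  L4: in={m,t} out={m,t}
  L5: in={t} out=∅
  L6: in={m} out=∅
  L7: in=∅ out=∅
  L8: in=∅ out=∅

Interference:
  g — {m,t}
  i — {m,t}
  m — {g,i,t}
  t — {g,i,m}
  v — ∅
  z — ∅

Chromatic number:
  {g,m,t} pairwise interfere (3-clique) ⇒ χ ≥ 3
  3-colouring: R0={m,v,z}  R1={t}  R2={g,i}
  χ = 3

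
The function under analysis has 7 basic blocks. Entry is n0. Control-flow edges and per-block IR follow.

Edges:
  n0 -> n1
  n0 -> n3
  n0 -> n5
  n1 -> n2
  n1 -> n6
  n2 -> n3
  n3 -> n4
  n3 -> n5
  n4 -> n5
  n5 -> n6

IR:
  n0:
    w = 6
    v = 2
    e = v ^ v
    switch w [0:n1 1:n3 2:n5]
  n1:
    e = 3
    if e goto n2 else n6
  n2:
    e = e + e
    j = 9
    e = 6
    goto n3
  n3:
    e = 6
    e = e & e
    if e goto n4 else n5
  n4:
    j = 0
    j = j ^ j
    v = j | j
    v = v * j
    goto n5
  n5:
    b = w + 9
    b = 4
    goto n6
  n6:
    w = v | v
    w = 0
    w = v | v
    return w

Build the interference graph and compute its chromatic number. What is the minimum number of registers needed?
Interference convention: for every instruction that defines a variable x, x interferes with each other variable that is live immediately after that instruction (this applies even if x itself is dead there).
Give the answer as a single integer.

Answer: 3

Analysis:
def/use:
  n0 def {e,v,w} use ∅
  n1 def {e} use ∅
  n2 def {e,j} use {e}
  n3 def {e} use ∅
  n4 def {j,v} use ∅
  n5 def {b} use {w}
  n6 def {w} use {v}

Liveness:
  live n0: ∅→{v,w}
  live n1: {v,w}→{e,v,w}
  live n2: {e,v,w}→{v,w}
  live n3: {v,w}→{v,w}
  live n4: {w}→{v,w}
  live n5: {v,w}→{v}
  live n6: {v}→∅

Interfere edges:
  b↔{v}
  e↔{v,w}
  j↔{v,w}
  v↔{b,e,j,w}
  w↔{e,j,v}

Colouring:
  lower bound: {e,v,w} mutually conflict ⇒ χ ≥ 3
  assign b→r1 e→r2 j→r2 v→r0 w→r1 — no edge inside a register ⇒ χ ≤ 3
  χ = 3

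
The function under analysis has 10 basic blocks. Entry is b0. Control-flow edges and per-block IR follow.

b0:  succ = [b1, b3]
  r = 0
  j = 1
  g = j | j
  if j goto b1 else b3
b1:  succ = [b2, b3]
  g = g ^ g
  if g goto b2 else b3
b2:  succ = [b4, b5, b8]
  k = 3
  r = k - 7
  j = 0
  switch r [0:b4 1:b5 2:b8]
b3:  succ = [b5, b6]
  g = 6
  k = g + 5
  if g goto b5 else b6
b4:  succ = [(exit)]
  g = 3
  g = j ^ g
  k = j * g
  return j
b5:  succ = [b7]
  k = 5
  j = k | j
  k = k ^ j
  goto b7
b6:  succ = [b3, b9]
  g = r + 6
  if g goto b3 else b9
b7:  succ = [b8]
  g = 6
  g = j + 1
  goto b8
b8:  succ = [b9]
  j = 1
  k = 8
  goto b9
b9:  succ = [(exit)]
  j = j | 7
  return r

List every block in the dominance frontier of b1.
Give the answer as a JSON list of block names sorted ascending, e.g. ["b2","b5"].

Answer: ["b3", "b5", "b8"]

Derivation:
idom tree: b1←b0 b2←b1 b3←b0 b4←b2 b5←b0 b6←b3 b7←b5 b8←b0 b9←b0
Dom∩ at merges:
  b3: preds {b0,b1,b6}: {b0} ∩ {b0,b1} ∩ {b0,b3,b6} = {b0}; idom=b0
  b5: preds {b2,b3}: {b0,b1,b2} ∩ {b0,b3} = {b0}; idom=b0
  b8: preds {b2,b7}: {b0,b1,b2} ∩ {b0,b5,b7} = {b0}; idom=b0
  b9: preds {b6,b8}: {b0,b3,b6} ∩ {b0,b8} = {b0}; idom=b0

Frontier:
  b3←b0: walk · to b0
  b3←b1: walk b1 to b0
  b3←b6: walk b6→b3 to b0
  b5←b2: walk b2→b1 to b0
  b5←b3: walk b3 to b0
  b8←b2: walk b2→b1 to b0
  b8←b7: walk b7→b5 to b0
  b9←b6: walk b6→b3 to b0
  b9←b8: walk b8 to b0
  b0 → ∅
  b1 → {b3,b5,b8}
  b2 → {b5,b8}
  b3 → {b3,b5,b9}
  b4 → ∅
  b5 → {b8}
  b6 → {b3,b9}
  b7 → {b8}
  b8 → {b9}
  b9 → ∅

DF(b1) = ["b3", "b5", "b8"]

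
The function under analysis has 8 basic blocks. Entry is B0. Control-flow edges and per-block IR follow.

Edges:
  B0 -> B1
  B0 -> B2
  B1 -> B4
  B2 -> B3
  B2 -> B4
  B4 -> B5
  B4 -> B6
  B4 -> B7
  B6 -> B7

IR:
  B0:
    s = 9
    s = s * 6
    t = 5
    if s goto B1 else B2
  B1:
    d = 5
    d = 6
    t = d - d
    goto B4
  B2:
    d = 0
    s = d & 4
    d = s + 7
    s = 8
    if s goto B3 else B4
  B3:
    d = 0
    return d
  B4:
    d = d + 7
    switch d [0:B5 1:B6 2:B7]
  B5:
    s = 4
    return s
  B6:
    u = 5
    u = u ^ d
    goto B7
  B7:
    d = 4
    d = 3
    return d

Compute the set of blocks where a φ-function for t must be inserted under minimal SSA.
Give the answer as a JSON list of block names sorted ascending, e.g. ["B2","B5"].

Answer: ["B4"]

Working:
idom tree: B1←B0 B2←B0 B3←B2 B4←B0 B5←B4 B6←B4 B7←B4
Join-block Dom:
  B4: preds {B1,B2}: {B0,B1} ∩ {B0,B2} = {B0}; idom=B0
  B7: preds {B4,B6}: {B0,B4} ∩ {B0,B4,B6} = {B0,B4}; idom=B4

Frontier:
  join B4 pred B1: B1 stop@B0
  join B4 pred B2: B2 stop@B0
  join B7 pred B4: · stop@B4
  join B7 pred B6: B6 stop@B4
  B0 → ∅
  B1 → {B4}
  B2 → {B4}
  B3 → ∅
  B4 → ∅
  B5 → ∅
  B6 → {B7}
  B7 → ∅

φ for t: defs {B0,B1}
  DF⁺ = {B4}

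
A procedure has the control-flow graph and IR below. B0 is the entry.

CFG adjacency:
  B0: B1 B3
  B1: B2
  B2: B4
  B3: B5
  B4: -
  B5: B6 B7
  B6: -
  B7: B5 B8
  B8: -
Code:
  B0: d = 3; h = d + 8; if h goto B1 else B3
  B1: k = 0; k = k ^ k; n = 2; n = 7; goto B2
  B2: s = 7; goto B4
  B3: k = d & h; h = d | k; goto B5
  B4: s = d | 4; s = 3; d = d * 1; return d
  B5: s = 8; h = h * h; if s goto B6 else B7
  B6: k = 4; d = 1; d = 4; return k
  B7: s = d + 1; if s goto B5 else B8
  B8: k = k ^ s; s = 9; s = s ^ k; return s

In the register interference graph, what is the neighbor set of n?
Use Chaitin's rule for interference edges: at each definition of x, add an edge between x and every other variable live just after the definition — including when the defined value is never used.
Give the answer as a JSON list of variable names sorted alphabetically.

def/use:
  B0 def {d,h} use ∅
  B1 def {k,n} use ∅
  B2 def {s} use ∅
  B3 def {h,k} use {d,h}
  B4 def {d,s} use {d}
  B5 def {h,s} use {h}
  B6 def {d,k} use ∅
  B7 def {s} use {d}
  B8 def {k,s} use {k,s}

Live sets:
  live B0: ∅→{d,h}
  live B1: {d}→{d}
  live B2: {d}→{d}
  live B3: {d,h}→{d,h,k}
  live B4: {d}→∅
  live B5: {d,h,k}→{d,h,k}
  live B6: ∅→∅
  live B7: {d,h,k}→{d,h,k,s}
  live B8: {k,s}→∅

Interfere edges:
  d — {h,k,n,s}
  h — {d,k,s}
  k — {d,h,s}
  n — {d}
  s — {d,h,k}

N(n) = ["d"]

Answer: ["d"]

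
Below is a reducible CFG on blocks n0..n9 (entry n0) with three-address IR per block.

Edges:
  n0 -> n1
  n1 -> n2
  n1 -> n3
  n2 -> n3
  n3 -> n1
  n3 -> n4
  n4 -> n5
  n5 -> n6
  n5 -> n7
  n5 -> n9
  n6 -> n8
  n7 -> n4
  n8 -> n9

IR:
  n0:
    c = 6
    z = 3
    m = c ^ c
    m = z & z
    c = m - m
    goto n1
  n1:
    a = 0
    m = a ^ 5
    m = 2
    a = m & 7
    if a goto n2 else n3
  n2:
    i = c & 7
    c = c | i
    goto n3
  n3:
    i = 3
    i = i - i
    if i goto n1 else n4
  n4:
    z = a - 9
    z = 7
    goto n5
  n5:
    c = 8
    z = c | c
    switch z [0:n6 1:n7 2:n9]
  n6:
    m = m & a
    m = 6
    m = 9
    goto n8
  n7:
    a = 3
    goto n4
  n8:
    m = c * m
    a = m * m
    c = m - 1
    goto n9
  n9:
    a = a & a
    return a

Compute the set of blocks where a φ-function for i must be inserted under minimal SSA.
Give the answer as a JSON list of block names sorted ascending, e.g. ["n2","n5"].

Answer: ["n1", "n3"]

Derivation:
idom tree: n1←n0 n2←n1 n3←n1 n4←n3 n5←n4 n6←n5 n7←n5 n8←n6 n9←n5
Dom∩ at merges:
  n1: preds {n0,n3}: {n0} ∩ {n0,n1,n3} = {n0}; idom=n0
  n3: preds {n1,n2}: {n0,n1} ∩ {n0,n1,n2} = {n0,n1}; idom=n1
  n4: preds {n3,n7}: {n0,n1,n3} ∩ {n0,n1,n3,n4,n5,n7} = {n0,n1,n3}; idom=n3
  n9: preds {n5,n8}: {n0,n1,n3,n4,n5} ∩ {n0,n1,n3,n4,n5,n6,n8} = {n0,n1,n3,n4,n5}; idom=n5

DF walk-up:
  n1←n0: walk · to n0
  n1←n3: walk n3→n1 to n0
  n3←n1: walk · to n1
  n3←n2: walk n2 to n1
  n4←n3: walk · to n3
  n4←n7: walk n7→n5→n4 to n3
  n9←n5: walk · to n5
  n9←n8: walk n8→n6 to n5
  n0: DF=∅
  n1: DF={n1}
  n2: DF={n3}
  n3: DF={n1}
  n4: DF={n4}
  n5: DF={n4}
  n6: DF={n9}
  n7: DF={n4}
  n8: DF={n9}
  n9: DF=∅

φ for i: defs {n2,n3}
  DF⁺ = {n1,n3}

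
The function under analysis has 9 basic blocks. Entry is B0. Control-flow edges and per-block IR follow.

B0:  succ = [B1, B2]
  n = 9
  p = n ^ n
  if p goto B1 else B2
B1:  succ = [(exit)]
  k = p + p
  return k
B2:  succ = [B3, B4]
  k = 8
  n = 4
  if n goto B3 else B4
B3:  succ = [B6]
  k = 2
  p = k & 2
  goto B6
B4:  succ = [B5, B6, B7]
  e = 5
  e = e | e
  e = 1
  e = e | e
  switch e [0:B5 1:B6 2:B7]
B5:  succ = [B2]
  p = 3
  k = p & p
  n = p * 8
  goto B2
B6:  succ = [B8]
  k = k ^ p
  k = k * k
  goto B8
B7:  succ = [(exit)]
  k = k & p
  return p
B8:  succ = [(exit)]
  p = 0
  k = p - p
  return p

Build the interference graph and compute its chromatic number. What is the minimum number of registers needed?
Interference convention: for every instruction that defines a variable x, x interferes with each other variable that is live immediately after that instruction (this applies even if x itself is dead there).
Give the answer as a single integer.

Answer: 3

Derivation:
def/use:
  B0: {n,p} / ∅
  B1: {k} / {p}
  B2: {k,n} / ∅
  B3: {k,p} / ∅
  B4: {e} / ∅
  B5: {k,n,p} / ∅
  B6: {k} / {k,p}
  B7: {k} / {k,p}
  B8: {k,p} / ∅

Liveness:
  live B0: ∅→{p}
  live B1: {p}→∅
  live B2: {p}→{k,p}
  live B3: ∅→{k,p}
  live B4: {k,p}→{k,p}
  live B5: ∅→{p}
  live B6: {k,p}→∅
  live B7: {k,p}→∅
  live B8: ∅→∅

Interference:
  e — {k,p}
  k — {e,n,p}
  n — {k,p}
  p — {e,k,n}

Registers:
  {e,k,p} pairwise interfere (3-clique) ⇒ χ ≥ 3
  assign e→c2 k→c0 n→c2 p→c1 — no edge inside a register ⇒ χ ≤ 3
  χ = 3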